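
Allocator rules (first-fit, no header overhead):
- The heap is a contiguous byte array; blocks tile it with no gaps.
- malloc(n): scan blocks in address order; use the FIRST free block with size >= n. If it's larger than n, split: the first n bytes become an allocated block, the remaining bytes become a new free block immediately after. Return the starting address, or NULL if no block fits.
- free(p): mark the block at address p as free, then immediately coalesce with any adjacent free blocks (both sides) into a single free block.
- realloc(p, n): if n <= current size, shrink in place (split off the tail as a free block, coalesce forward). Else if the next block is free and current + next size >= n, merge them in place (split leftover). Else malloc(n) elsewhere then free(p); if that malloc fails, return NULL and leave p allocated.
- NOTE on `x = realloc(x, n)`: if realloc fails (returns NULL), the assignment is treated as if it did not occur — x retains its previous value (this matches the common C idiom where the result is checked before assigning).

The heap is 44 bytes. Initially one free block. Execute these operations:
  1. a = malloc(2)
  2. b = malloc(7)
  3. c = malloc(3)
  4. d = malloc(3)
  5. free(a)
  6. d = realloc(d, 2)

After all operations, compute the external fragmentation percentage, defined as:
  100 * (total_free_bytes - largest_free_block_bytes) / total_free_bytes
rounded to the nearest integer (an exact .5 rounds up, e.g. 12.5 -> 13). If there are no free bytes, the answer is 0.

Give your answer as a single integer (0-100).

Op 1: a = malloc(2) -> a = 0; heap: [0-1 ALLOC][2-43 FREE]
Op 2: b = malloc(7) -> b = 2; heap: [0-1 ALLOC][2-8 ALLOC][9-43 FREE]
Op 3: c = malloc(3) -> c = 9; heap: [0-1 ALLOC][2-8 ALLOC][9-11 ALLOC][12-43 FREE]
Op 4: d = malloc(3) -> d = 12; heap: [0-1 ALLOC][2-8 ALLOC][9-11 ALLOC][12-14 ALLOC][15-43 FREE]
Op 5: free(a) -> (freed a); heap: [0-1 FREE][2-8 ALLOC][9-11 ALLOC][12-14 ALLOC][15-43 FREE]
Op 6: d = realloc(d, 2) -> d = 12; heap: [0-1 FREE][2-8 ALLOC][9-11 ALLOC][12-13 ALLOC][14-43 FREE]
Free blocks: [2 30] total_free=32 largest=30 -> 100*(32-30)/32 = 200/32 = 6.25 -> rounds to 6

Answer: 6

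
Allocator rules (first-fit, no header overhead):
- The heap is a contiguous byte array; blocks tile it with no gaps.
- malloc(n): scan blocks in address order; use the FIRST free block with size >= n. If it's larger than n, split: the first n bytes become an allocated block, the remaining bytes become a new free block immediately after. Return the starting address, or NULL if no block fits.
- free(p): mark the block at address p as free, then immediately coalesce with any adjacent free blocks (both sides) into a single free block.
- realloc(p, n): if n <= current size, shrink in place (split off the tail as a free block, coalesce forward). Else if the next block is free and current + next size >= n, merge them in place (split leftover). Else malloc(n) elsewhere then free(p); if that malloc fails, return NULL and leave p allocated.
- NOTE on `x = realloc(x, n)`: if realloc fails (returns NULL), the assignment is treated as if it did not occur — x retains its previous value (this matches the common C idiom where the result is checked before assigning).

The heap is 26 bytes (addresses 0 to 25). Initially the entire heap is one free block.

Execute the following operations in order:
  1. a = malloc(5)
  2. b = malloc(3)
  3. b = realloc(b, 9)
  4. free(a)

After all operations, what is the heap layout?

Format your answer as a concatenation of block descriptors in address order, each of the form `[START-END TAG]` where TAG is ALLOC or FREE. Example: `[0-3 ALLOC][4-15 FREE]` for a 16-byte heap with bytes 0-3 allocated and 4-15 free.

Op 1: a = malloc(5) -> a = 0; heap: [0-4 ALLOC][5-25 FREE]
Op 2: b = malloc(3) -> b = 5; heap: [0-4 ALLOC][5-7 ALLOC][8-25 FREE]
Op 3: b = realloc(b, 9) -> b = 5; heap: [0-4 ALLOC][5-13 ALLOC][14-25 FREE]
Op 4: free(a) -> (freed a); heap: [0-4 FREE][5-13 ALLOC][14-25 FREE]

Answer: [0-4 FREE][5-13 ALLOC][14-25 FREE]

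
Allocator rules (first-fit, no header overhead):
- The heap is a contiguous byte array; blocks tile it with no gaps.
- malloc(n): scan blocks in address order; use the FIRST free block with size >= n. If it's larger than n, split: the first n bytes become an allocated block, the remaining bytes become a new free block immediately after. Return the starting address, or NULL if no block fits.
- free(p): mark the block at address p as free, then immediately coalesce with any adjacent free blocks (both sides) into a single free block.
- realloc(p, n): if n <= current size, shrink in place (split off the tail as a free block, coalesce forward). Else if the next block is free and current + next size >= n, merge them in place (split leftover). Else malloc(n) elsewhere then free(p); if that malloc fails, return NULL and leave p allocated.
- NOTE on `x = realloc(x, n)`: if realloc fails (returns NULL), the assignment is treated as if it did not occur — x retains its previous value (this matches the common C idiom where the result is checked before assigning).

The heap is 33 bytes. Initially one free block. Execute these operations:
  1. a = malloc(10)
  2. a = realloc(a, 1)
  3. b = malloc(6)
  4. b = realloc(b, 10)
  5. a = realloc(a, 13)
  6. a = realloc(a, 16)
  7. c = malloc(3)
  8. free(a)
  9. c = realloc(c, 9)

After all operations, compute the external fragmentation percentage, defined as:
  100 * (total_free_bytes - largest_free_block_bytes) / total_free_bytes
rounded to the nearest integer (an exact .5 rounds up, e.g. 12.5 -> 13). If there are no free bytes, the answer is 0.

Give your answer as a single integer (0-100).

Answer: 7

Derivation:
Op 1: a = malloc(10) -> a = 0; heap: [0-9 ALLOC][10-32 FREE]
Op 2: a = realloc(a, 1) -> a = 0; heap: [0-0 ALLOC][1-32 FREE]
Op 3: b = malloc(6) -> b = 1; heap: [0-0 ALLOC][1-6 ALLOC][7-32 FREE]
Op 4: b = realloc(b, 10) -> b = 1; heap: [0-0 ALLOC][1-10 ALLOC][11-32 FREE]
Op 5: a = realloc(a, 13) -> a = 11; heap: [0-0 FREE][1-10 ALLOC][11-23 ALLOC][24-32 FREE]
Op 6: a = realloc(a, 16) -> a = 11; heap: [0-0 FREE][1-10 ALLOC][11-26 ALLOC][27-32 FREE]
Op 7: c = malloc(3) -> c = 27; heap: [0-0 FREE][1-10 ALLOC][11-26 ALLOC][27-29 ALLOC][30-32 FREE]
Op 8: free(a) -> (freed a); heap: [0-0 FREE][1-10 ALLOC][11-26 FREE][27-29 ALLOC][30-32 FREE]
Op 9: c = realloc(c, 9) -> c = 11; heap: [0-0 FREE][1-10 ALLOC][11-19 ALLOC][20-32 FREE]
Free blocks: [1 13] total_free=14 largest=13 -> 100*(14-13)/14 = 100/14 ≈ 7.143 -> rounds to 7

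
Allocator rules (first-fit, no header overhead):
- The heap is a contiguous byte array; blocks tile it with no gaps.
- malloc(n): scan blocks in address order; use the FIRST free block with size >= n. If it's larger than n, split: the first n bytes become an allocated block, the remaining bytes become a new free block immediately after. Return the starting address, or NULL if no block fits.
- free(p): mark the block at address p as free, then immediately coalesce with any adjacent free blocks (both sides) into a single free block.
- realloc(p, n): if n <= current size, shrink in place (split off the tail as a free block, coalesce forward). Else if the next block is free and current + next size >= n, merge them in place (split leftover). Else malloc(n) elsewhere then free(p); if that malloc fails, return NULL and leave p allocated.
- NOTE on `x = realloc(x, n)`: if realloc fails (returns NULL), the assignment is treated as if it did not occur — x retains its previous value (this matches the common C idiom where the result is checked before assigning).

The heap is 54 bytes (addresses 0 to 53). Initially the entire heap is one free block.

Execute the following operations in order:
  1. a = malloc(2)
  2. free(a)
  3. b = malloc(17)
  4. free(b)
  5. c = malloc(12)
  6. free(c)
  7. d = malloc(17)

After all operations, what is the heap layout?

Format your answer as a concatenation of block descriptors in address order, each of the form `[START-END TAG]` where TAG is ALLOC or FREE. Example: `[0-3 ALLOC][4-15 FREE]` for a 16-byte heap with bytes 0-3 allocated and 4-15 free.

Op 1: a = malloc(2) -> a = 0; heap: [0-1 ALLOC][2-53 FREE]
Op 2: free(a) -> (freed a); heap: [0-53 FREE]
Op 3: b = malloc(17) -> b = 0; heap: [0-16 ALLOC][17-53 FREE]
Op 4: free(b) -> (freed b); heap: [0-53 FREE]
Op 5: c = malloc(12) -> c = 0; heap: [0-11 ALLOC][12-53 FREE]
Op 6: free(c) -> (freed c); heap: [0-53 FREE]
Op 7: d = malloc(17) -> d = 0; heap: [0-16 ALLOC][17-53 FREE]

Answer: [0-16 ALLOC][17-53 FREE]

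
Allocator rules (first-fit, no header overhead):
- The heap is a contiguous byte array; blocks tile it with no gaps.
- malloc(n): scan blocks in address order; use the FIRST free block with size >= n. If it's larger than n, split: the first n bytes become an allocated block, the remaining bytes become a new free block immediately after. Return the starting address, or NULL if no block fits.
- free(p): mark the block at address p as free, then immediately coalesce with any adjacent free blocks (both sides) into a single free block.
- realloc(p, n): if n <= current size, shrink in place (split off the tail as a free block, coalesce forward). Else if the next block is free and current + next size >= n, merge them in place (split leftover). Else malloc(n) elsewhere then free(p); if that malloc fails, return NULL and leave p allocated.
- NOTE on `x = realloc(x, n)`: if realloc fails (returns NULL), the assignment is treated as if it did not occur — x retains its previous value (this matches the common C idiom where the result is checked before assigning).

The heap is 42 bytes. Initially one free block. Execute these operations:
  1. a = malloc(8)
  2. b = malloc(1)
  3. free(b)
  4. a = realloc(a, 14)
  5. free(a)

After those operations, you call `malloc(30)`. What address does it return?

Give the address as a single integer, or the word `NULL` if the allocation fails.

Answer: 0

Derivation:
Op 1: a = malloc(8) -> a = 0; heap: [0-7 ALLOC][8-41 FREE]
Op 2: b = malloc(1) -> b = 8; heap: [0-7 ALLOC][8-8 ALLOC][9-41 FREE]
Op 3: free(b) -> (freed b); heap: [0-7 ALLOC][8-41 FREE]
Op 4: a = realloc(a, 14) -> a = 0; heap: [0-13 ALLOC][14-41 FREE]
Op 5: free(a) -> (freed a); heap: [0-41 FREE]
malloc(30): first-fit scan over [0-41 FREE] -> 0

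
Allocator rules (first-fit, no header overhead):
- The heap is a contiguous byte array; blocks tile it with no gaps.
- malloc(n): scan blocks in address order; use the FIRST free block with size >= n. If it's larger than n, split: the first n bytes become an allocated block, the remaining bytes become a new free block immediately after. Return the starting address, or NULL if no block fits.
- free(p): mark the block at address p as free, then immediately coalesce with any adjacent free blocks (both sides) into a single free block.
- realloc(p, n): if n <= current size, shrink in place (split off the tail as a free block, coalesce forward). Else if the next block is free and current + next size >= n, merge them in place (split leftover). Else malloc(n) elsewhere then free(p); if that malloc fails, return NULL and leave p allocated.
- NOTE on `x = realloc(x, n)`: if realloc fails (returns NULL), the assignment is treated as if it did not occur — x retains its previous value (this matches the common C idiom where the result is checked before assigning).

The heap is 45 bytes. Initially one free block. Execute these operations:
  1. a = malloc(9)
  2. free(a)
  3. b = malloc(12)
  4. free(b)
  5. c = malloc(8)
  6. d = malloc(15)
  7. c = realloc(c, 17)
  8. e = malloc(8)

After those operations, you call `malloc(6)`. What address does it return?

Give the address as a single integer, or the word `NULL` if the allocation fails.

Answer: NULL

Derivation:
Op 1: a = malloc(9) -> a = 0; heap: [0-8 ALLOC][9-44 FREE]
Op 2: free(a) -> (freed a); heap: [0-44 FREE]
Op 3: b = malloc(12) -> b = 0; heap: [0-11 ALLOC][12-44 FREE]
Op 4: free(b) -> (freed b); heap: [0-44 FREE]
Op 5: c = malloc(8) -> c = 0; heap: [0-7 ALLOC][8-44 FREE]
Op 6: d = malloc(15) -> d = 8; heap: [0-7 ALLOC][8-22 ALLOC][23-44 FREE]
Op 7: c = realloc(c, 17) -> c = 23; heap: [0-7 FREE][8-22 ALLOC][23-39 ALLOC][40-44 FREE]
Op 8: e = malloc(8) -> e = 0; heap: [0-7 ALLOC][8-22 ALLOC][23-39 ALLOC][40-44 FREE]
malloc(6): first-fit scan over [0-7 ALLOC][8-22 ALLOC][23-39 ALLOC][40-44 FREE] -> NULL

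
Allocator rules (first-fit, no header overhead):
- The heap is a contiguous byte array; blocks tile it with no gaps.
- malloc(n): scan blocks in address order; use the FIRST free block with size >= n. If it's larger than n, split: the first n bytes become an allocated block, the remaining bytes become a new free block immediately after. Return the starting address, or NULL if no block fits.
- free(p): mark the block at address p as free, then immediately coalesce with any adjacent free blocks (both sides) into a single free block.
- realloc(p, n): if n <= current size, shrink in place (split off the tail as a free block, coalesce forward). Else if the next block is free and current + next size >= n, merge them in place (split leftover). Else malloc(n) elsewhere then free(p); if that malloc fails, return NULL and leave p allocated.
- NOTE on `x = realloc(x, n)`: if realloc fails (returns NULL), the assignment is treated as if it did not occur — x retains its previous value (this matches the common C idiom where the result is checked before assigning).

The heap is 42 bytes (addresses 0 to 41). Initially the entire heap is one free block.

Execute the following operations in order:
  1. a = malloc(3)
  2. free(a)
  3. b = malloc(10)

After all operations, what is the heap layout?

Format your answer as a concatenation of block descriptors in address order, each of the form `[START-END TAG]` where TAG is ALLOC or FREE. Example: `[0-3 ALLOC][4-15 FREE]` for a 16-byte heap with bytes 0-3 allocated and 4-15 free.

Op 1: a = malloc(3) -> a = 0; heap: [0-2 ALLOC][3-41 FREE]
Op 2: free(a) -> (freed a); heap: [0-41 FREE]
Op 3: b = malloc(10) -> b = 0; heap: [0-9 ALLOC][10-41 FREE]

Answer: [0-9 ALLOC][10-41 FREE]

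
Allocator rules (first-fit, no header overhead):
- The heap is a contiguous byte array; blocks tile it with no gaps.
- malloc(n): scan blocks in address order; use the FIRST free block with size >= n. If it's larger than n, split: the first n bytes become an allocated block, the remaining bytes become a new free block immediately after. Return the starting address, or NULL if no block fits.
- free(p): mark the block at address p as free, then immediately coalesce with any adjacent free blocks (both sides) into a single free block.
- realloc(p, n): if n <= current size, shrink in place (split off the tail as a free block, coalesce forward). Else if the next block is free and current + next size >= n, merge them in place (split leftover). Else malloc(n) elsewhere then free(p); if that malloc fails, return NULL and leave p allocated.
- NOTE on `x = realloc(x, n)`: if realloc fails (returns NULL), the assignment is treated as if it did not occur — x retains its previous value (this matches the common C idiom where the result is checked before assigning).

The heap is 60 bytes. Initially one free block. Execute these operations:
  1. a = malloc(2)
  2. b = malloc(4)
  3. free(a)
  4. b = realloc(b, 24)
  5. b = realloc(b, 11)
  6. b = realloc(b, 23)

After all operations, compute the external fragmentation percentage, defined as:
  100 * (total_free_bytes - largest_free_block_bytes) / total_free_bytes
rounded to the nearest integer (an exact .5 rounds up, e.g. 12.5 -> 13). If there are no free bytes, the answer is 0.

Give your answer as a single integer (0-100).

Op 1: a = malloc(2) -> a = 0; heap: [0-1 ALLOC][2-59 FREE]
Op 2: b = malloc(4) -> b = 2; heap: [0-1 ALLOC][2-5 ALLOC][6-59 FREE]
Op 3: free(a) -> (freed a); heap: [0-1 FREE][2-5 ALLOC][6-59 FREE]
Op 4: b = realloc(b, 24) -> b = 2; heap: [0-1 FREE][2-25 ALLOC][26-59 FREE]
Op 5: b = realloc(b, 11) -> b = 2; heap: [0-1 FREE][2-12 ALLOC][13-59 FREE]
Op 6: b = realloc(b, 23) -> b = 2; heap: [0-1 FREE][2-24 ALLOC][25-59 FREE]
Free blocks: [2 35] total_free=37 largest=35 -> 100*(37-35)/37 = 200/37 ≈ 5.405 -> rounds to 5

Answer: 5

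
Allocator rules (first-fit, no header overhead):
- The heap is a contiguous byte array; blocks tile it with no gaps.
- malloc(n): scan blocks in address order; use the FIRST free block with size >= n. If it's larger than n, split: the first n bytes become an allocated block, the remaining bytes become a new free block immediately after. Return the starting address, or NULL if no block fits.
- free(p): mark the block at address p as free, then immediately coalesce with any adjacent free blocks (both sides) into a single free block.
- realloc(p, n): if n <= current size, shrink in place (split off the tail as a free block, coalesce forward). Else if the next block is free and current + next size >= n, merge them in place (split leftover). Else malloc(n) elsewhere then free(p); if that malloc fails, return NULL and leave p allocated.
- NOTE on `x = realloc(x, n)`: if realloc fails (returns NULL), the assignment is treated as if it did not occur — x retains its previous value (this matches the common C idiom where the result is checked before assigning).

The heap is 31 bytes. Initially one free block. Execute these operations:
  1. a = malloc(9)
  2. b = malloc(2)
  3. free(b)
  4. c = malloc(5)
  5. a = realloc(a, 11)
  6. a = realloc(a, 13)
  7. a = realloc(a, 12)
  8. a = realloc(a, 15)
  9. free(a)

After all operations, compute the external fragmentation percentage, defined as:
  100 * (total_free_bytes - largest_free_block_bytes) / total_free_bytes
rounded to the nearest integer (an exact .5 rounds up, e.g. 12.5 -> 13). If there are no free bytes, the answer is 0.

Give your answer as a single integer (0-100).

Op 1: a = malloc(9) -> a = 0; heap: [0-8 ALLOC][9-30 FREE]
Op 2: b = malloc(2) -> b = 9; heap: [0-8 ALLOC][9-10 ALLOC][11-30 FREE]
Op 3: free(b) -> (freed b); heap: [0-8 ALLOC][9-30 FREE]
Op 4: c = malloc(5) -> c = 9; heap: [0-8 ALLOC][9-13 ALLOC][14-30 FREE]
Op 5: a = realloc(a, 11) -> a = 14; heap: [0-8 FREE][9-13 ALLOC][14-24 ALLOC][25-30 FREE]
Op 6: a = realloc(a, 13) -> a = 14; heap: [0-8 FREE][9-13 ALLOC][14-26 ALLOC][27-30 FREE]
Op 7: a = realloc(a, 12) -> a = 14; heap: [0-8 FREE][9-13 ALLOC][14-25 ALLOC][26-30 FREE]
Op 8: a = realloc(a, 15) -> a = 14; heap: [0-8 FREE][9-13 ALLOC][14-28 ALLOC][29-30 FREE]
Op 9: free(a) -> (freed a); heap: [0-8 FREE][9-13 ALLOC][14-30 FREE]
Free blocks: [9 17] total_free=26 largest=17 -> 100*(26-17)/26 = 900/26 ≈ 34.615 -> rounds to 35

Answer: 35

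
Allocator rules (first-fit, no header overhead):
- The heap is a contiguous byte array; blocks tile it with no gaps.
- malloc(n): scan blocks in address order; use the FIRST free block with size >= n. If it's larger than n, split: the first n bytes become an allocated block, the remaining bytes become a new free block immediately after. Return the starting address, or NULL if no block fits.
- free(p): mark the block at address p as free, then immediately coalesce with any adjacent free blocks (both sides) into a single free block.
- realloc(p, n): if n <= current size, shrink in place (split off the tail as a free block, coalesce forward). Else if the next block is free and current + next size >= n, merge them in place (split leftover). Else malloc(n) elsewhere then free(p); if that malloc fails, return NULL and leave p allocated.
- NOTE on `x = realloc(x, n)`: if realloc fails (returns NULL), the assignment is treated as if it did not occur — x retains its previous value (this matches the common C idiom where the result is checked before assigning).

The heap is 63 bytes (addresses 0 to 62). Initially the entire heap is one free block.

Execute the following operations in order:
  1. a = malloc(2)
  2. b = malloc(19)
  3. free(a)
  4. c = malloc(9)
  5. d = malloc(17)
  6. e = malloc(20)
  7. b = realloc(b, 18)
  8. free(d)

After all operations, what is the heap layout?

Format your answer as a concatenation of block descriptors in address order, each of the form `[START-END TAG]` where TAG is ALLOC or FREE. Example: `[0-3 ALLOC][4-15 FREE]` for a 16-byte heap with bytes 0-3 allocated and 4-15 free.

Op 1: a = malloc(2) -> a = 0; heap: [0-1 ALLOC][2-62 FREE]
Op 2: b = malloc(19) -> b = 2; heap: [0-1 ALLOC][2-20 ALLOC][21-62 FREE]
Op 3: free(a) -> (freed a); heap: [0-1 FREE][2-20 ALLOC][21-62 FREE]
Op 4: c = malloc(9) -> c = 21; heap: [0-1 FREE][2-20 ALLOC][21-29 ALLOC][30-62 FREE]
Op 5: d = malloc(17) -> d = 30; heap: [0-1 FREE][2-20 ALLOC][21-29 ALLOC][30-46 ALLOC][47-62 FREE]
Op 6: e = malloc(20) -> e = NULL; heap: [0-1 FREE][2-20 ALLOC][21-29 ALLOC][30-46 ALLOC][47-62 FREE]
Op 7: b = realloc(b, 18) -> b = 2; heap: [0-1 FREE][2-19 ALLOC][20-20 FREE][21-29 ALLOC][30-46 ALLOC][47-62 FREE]
Op 8: free(d) -> (freed d); heap: [0-1 FREE][2-19 ALLOC][20-20 FREE][21-29 ALLOC][30-62 FREE]

Answer: [0-1 FREE][2-19 ALLOC][20-20 FREE][21-29 ALLOC][30-62 FREE]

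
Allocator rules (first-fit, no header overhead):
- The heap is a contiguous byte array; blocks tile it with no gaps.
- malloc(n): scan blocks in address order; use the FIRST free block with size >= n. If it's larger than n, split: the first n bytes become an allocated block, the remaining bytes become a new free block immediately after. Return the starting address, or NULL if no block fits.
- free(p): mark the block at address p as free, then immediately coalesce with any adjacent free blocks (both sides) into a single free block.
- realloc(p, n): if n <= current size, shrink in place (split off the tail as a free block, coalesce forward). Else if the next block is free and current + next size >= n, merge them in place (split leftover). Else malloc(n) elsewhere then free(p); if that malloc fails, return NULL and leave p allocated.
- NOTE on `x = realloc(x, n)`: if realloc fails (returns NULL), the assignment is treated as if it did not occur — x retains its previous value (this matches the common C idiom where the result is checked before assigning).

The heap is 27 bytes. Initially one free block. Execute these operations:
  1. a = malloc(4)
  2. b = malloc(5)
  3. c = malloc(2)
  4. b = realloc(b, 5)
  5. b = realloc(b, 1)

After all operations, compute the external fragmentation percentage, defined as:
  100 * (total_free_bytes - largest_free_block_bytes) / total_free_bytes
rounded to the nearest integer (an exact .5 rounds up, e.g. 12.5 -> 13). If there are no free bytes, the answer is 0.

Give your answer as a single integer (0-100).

Op 1: a = malloc(4) -> a = 0; heap: [0-3 ALLOC][4-26 FREE]
Op 2: b = malloc(5) -> b = 4; heap: [0-3 ALLOC][4-8 ALLOC][9-26 FREE]
Op 3: c = malloc(2) -> c = 9; heap: [0-3 ALLOC][4-8 ALLOC][9-10 ALLOC][11-26 FREE]
Op 4: b = realloc(b, 5) -> b = 4; heap: [0-3 ALLOC][4-8 ALLOC][9-10 ALLOC][11-26 FREE]
Op 5: b = realloc(b, 1) -> b = 4; heap: [0-3 ALLOC][4-4 ALLOC][5-8 FREE][9-10 ALLOC][11-26 FREE]
Free blocks: [4 16] total_free=20 largest=16 -> 100*(20-16)/20 = 400/20 = 20

Answer: 20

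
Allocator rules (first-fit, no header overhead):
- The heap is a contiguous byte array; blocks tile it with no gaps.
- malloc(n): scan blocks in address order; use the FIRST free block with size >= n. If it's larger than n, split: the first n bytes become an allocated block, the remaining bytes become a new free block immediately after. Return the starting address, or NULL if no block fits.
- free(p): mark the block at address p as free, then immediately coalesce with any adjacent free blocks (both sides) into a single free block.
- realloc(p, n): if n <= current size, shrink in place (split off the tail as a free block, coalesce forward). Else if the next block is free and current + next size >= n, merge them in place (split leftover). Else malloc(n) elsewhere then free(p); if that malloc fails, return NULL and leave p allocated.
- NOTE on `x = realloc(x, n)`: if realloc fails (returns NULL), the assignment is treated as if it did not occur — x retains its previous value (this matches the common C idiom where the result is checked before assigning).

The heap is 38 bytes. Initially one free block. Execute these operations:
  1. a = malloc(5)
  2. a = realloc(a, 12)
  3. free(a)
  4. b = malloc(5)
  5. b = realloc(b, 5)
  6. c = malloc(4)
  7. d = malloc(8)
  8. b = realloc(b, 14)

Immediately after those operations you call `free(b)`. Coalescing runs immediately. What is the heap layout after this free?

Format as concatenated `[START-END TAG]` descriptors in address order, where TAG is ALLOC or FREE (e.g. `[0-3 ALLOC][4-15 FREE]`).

Answer: [0-4 FREE][5-8 ALLOC][9-16 ALLOC][17-37 FREE]

Derivation:
Op 1: a = malloc(5) -> a = 0; heap: [0-4 ALLOC][5-37 FREE]
Op 2: a = realloc(a, 12) -> a = 0; heap: [0-11 ALLOC][12-37 FREE]
Op 3: free(a) -> (freed a); heap: [0-37 FREE]
Op 4: b = malloc(5) -> b = 0; heap: [0-4 ALLOC][5-37 FREE]
Op 5: b = realloc(b, 5) -> b = 0; heap: [0-4 ALLOC][5-37 FREE]
Op 6: c = malloc(4) -> c = 5; heap: [0-4 ALLOC][5-8 ALLOC][9-37 FREE]
Op 7: d = malloc(8) -> d = 9; heap: [0-4 ALLOC][5-8 ALLOC][9-16 ALLOC][17-37 FREE]
Op 8: b = realloc(b, 14) -> b = 17; heap: [0-4 FREE][5-8 ALLOC][9-16 ALLOC][17-30 ALLOC][31-37 FREE]
free(b): b = 17 -> block [17-30 ALLOC]; mark free, coalesce with adjacent free neighbors -> [0-4 FREE][5-8 ALLOC][9-16 ALLOC][17-37 FREE]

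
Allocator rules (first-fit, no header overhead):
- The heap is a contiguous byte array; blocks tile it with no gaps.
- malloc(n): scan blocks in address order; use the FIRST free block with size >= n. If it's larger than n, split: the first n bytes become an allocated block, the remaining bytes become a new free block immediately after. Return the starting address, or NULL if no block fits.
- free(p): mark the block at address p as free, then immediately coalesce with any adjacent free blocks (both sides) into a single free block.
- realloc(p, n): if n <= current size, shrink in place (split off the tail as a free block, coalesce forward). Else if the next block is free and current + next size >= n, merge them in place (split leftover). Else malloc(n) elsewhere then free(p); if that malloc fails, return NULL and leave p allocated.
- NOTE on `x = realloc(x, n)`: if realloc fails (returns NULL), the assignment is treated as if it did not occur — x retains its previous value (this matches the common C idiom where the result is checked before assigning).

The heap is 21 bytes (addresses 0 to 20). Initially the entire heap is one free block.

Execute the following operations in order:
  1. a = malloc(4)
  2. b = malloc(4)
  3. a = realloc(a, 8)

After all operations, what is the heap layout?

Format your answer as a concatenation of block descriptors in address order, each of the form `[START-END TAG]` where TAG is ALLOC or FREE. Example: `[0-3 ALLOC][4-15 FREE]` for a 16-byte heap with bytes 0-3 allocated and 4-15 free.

Op 1: a = malloc(4) -> a = 0; heap: [0-3 ALLOC][4-20 FREE]
Op 2: b = malloc(4) -> b = 4; heap: [0-3 ALLOC][4-7 ALLOC][8-20 FREE]
Op 3: a = realloc(a, 8) -> a = 8; heap: [0-3 FREE][4-7 ALLOC][8-15 ALLOC][16-20 FREE]

Answer: [0-3 FREE][4-7 ALLOC][8-15 ALLOC][16-20 FREE]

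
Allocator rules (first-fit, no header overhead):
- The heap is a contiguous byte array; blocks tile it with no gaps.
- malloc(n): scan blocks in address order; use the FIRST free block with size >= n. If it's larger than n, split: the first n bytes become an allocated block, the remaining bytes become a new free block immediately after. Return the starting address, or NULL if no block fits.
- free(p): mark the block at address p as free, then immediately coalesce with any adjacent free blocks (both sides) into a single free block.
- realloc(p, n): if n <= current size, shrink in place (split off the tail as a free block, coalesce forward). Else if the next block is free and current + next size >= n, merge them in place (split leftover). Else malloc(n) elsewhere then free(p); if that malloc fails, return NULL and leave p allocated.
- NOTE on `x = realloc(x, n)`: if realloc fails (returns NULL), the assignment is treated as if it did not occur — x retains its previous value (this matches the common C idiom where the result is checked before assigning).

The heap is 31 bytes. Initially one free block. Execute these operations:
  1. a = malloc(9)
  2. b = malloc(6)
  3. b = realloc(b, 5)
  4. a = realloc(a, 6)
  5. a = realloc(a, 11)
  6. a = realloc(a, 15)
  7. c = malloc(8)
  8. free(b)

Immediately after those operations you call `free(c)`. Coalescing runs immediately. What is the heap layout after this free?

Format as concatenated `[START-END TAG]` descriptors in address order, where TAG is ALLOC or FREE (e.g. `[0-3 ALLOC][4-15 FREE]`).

Answer: [0-13 FREE][14-28 ALLOC][29-30 FREE]

Derivation:
Op 1: a = malloc(9) -> a = 0; heap: [0-8 ALLOC][9-30 FREE]
Op 2: b = malloc(6) -> b = 9; heap: [0-8 ALLOC][9-14 ALLOC][15-30 FREE]
Op 3: b = realloc(b, 5) -> b = 9; heap: [0-8 ALLOC][9-13 ALLOC][14-30 FREE]
Op 4: a = realloc(a, 6) -> a = 0; heap: [0-5 ALLOC][6-8 FREE][9-13 ALLOC][14-30 FREE]
Op 5: a = realloc(a, 11) -> a = 14; heap: [0-8 FREE][9-13 ALLOC][14-24 ALLOC][25-30 FREE]
Op 6: a = realloc(a, 15) -> a = 14; heap: [0-8 FREE][9-13 ALLOC][14-28 ALLOC][29-30 FREE]
Op 7: c = malloc(8) -> c = 0; heap: [0-7 ALLOC][8-8 FREE][9-13 ALLOC][14-28 ALLOC][29-30 FREE]
Op 8: free(b) -> (freed b); heap: [0-7 ALLOC][8-13 FREE][14-28 ALLOC][29-30 FREE]
free(c): c = 0 -> block [0-7 ALLOC]; mark free, coalesce with adjacent free neighbors -> [0-13 FREE][14-28 ALLOC][29-30 FREE]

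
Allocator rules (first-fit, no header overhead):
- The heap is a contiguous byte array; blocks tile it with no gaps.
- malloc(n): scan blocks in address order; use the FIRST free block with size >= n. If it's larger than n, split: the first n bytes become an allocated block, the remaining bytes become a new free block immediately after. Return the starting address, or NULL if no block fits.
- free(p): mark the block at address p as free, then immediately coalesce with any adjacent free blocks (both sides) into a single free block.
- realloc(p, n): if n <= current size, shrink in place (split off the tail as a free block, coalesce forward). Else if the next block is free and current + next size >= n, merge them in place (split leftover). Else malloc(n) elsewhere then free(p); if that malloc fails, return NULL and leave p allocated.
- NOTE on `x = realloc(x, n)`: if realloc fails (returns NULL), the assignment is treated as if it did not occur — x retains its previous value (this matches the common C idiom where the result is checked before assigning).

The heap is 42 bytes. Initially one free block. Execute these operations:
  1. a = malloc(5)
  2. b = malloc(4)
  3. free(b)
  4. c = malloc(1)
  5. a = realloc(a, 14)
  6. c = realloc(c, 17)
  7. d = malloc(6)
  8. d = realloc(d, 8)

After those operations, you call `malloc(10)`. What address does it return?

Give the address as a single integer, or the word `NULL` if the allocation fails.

Op 1: a = malloc(5) -> a = 0; heap: [0-4 ALLOC][5-41 FREE]
Op 2: b = malloc(4) -> b = 5; heap: [0-4 ALLOC][5-8 ALLOC][9-41 FREE]
Op 3: free(b) -> (freed b); heap: [0-4 ALLOC][5-41 FREE]
Op 4: c = malloc(1) -> c = 5; heap: [0-4 ALLOC][5-5 ALLOC][6-41 FREE]
Op 5: a = realloc(a, 14) -> a = 6; heap: [0-4 FREE][5-5 ALLOC][6-19 ALLOC][20-41 FREE]
Op 6: c = realloc(c, 17) -> c = 20; heap: [0-5 FREE][6-19 ALLOC][20-36 ALLOC][37-41 FREE]
Op 7: d = malloc(6) -> d = 0; heap: [0-5 ALLOC][6-19 ALLOC][20-36 ALLOC][37-41 FREE]
Op 8: d = realloc(d, 8) -> NULL (d unchanged); heap: [0-5 ALLOC][6-19 ALLOC][20-36 ALLOC][37-41 FREE]
malloc(10): first-fit scan over [0-5 ALLOC][6-19 ALLOC][20-36 ALLOC][37-41 FREE] -> NULL

Answer: NULL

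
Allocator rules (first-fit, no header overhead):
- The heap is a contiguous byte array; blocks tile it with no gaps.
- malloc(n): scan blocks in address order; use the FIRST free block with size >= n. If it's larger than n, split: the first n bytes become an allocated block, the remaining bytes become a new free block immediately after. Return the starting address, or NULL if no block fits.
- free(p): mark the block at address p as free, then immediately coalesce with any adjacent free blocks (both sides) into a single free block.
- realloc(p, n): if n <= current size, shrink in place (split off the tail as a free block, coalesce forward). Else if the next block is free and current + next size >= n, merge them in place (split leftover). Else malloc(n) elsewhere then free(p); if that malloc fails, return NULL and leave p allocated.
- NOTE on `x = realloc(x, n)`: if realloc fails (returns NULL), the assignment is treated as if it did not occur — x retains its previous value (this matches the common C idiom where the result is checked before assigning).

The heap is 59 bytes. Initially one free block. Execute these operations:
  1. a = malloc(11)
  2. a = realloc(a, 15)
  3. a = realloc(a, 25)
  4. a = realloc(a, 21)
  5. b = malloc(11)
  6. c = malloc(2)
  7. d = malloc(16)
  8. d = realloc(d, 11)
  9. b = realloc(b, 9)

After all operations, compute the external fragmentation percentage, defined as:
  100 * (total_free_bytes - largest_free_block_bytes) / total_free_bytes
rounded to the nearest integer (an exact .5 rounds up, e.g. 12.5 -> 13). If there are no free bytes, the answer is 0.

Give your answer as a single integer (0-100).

Op 1: a = malloc(11) -> a = 0; heap: [0-10 ALLOC][11-58 FREE]
Op 2: a = realloc(a, 15) -> a = 0; heap: [0-14 ALLOC][15-58 FREE]
Op 3: a = realloc(a, 25) -> a = 0; heap: [0-24 ALLOC][25-58 FREE]
Op 4: a = realloc(a, 21) -> a = 0; heap: [0-20 ALLOC][21-58 FREE]
Op 5: b = malloc(11) -> b = 21; heap: [0-20 ALLOC][21-31 ALLOC][32-58 FREE]
Op 6: c = malloc(2) -> c = 32; heap: [0-20 ALLOC][21-31 ALLOC][32-33 ALLOC][34-58 FREE]
Op 7: d = malloc(16) -> d = 34; heap: [0-20 ALLOC][21-31 ALLOC][32-33 ALLOC][34-49 ALLOC][50-58 FREE]
Op 8: d = realloc(d, 11) -> d = 34; heap: [0-20 ALLOC][21-31 ALLOC][32-33 ALLOC][34-44 ALLOC][45-58 FREE]
Op 9: b = realloc(b, 9) -> b = 21; heap: [0-20 ALLOC][21-29 ALLOC][30-31 FREE][32-33 ALLOC][34-44 ALLOC][45-58 FREE]
Free blocks: [2 14] total_free=16 largest=14 -> 100*(16-14)/16 = 200/16 = 12.5 -> rounds to 13

Answer: 13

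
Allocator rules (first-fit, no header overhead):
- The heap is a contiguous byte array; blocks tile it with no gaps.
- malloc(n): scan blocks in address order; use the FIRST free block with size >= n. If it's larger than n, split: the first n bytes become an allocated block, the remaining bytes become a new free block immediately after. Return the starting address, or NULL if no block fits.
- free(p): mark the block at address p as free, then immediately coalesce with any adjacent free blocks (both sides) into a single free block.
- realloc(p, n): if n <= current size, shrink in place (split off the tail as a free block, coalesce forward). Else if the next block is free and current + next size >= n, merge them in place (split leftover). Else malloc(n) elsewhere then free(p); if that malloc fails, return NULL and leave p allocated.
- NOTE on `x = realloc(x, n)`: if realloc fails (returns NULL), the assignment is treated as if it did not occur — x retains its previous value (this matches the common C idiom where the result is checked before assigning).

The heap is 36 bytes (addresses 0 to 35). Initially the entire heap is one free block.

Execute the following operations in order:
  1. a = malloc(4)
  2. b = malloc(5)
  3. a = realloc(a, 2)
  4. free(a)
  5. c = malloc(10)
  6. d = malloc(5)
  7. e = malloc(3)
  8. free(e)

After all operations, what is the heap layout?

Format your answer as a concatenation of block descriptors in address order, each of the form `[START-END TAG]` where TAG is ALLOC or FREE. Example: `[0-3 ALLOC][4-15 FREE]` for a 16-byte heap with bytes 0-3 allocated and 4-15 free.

Answer: [0-3 FREE][4-8 ALLOC][9-18 ALLOC][19-23 ALLOC][24-35 FREE]

Derivation:
Op 1: a = malloc(4) -> a = 0; heap: [0-3 ALLOC][4-35 FREE]
Op 2: b = malloc(5) -> b = 4; heap: [0-3 ALLOC][4-8 ALLOC][9-35 FREE]
Op 3: a = realloc(a, 2) -> a = 0; heap: [0-1 ALLOC][2-3 FREE][4-8 ALLOC][9-35 FREE]
Op 4: free(a) -> (freed a); heap: [0-3 FREE][4-8 ALLOC][9-35 FREE]
Op 5: c = malloc(10) -> c = 9; heap: [0-3 FREE][4-8 ALLOC][9-18 ALLOC][19-35 FREE]
Op 6: d = malloc(5) -> d = 19; heap: [0-3 FREE][4-8 ALLOC][9-18 ALLOC][19-23 ALLOC][24-35 FREE]
Op 7: e = malloc(3) -> e = 0; heap: [0-2 ALLOC][3-3 FREE][4-8 ALLOC][9-18 ALLOC][19-23 ALLOC][24-35 FREE]
Op 8: free(e) -> (freed e); heap: [0-3 FREE][4-8 ALLOC][9-18 ALLOC][19-23 ALLOC][24-35 FREE]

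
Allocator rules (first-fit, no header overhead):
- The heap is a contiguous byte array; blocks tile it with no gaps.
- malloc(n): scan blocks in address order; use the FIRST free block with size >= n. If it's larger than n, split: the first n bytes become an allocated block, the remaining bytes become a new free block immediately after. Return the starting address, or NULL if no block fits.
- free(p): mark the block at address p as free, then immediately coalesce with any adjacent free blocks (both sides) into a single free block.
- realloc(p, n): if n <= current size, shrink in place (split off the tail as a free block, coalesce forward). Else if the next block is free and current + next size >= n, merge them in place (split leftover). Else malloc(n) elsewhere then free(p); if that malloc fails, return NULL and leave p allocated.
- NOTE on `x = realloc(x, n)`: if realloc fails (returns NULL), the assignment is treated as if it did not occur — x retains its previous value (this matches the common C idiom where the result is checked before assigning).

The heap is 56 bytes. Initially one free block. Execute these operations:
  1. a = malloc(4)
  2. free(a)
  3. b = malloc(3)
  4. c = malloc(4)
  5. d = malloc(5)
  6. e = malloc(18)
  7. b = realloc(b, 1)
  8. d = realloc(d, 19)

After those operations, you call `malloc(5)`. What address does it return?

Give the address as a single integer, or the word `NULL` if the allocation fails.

Answer: 7

Derivation:
Op 1: a = malloc(4) -> a = 0; heap: [0-3 ALLOC][4-55 FREE]
Op 2: free(a) -> (freed a); heap: [0-55 FREE]
Op 3: b = malloc(3) -> b = 0; heap: [0-2 ALLOC][3-55 FREE]
Op 4: c = malloc(4) -> c = 3; heap: [0-2 ALLOC][3-6 ALLOC][7-55 FREE]
Op 5: d = malloc(5) -> d = 7; heap: [0-2 ALLOC][3-6 ALLOC][7-11 ALLOC][12-55 FREE]
Op 6: e = malloc(18) -> e = 12; heap: [0-2 ALLOC][3-6 ALLOC][7-11 ALLOC][12-29 ALLOC][30-55 FREE]
Op 7: b = realloc(b, 1) -> b = 0; heap: [0-0 ALLOC][1-2 FREE][3-6 ALLOC][7-11 ALLOC][12-29 ALLOC][30-55 FREE]
Op 8: d = realloc(d, 19) -> d = 30; heap: [0-0 ALLOC][1-2 FREE][3-6 ALLOC][7-11 FREE][12-29 ALLOC][30-48 ALLOC][49-55 FREE]
malloc(5): first-fit scan over [0-0 ALLOC][1-2 FREE][3-6 ALLOC][7-11 FREE][12-29 ALLOC][30-48 ALLOC][49-55 FREE] -> 7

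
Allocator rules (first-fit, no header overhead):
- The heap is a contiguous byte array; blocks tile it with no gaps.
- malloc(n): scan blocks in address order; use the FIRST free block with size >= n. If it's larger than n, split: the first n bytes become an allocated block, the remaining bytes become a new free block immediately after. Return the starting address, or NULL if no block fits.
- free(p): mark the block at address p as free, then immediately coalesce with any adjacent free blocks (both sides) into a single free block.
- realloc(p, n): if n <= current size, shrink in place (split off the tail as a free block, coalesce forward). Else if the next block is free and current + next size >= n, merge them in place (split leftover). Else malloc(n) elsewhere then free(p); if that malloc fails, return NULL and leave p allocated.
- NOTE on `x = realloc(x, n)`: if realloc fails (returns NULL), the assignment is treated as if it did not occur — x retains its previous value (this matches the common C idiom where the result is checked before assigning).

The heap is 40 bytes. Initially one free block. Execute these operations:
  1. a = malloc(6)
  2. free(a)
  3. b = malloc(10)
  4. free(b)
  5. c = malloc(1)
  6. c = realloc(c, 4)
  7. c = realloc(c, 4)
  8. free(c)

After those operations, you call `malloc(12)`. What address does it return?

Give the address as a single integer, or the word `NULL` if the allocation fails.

Op 1: a = malloc(6) -> a = 0; heap: [0-5 ALLOC][6-39 FREE]
Op 2: free(a) -> (freed a); heap: [0-39 FREE]
Op 3: b = malloc(10) -> b = 0; heap: [0-9 ALLOC][10-39 FREE]
Op 4: free(b) -> (freed b); heap: [0-39 FREE]
Op 5: c = malloc(1) -> c = 0; heap: [0-0 ALLOC][1-39 FREE]
Op 6: c = realloc(c, 4) -> c = 0; heap: [0-3 ALLOC][4-39 FREE]
Op 7: c = realloc(c, 4) -> c = 0; heap: [0-3 ALLOC][4-39 FREE]
Op 8: free(c) -> (freed c); heap: [0-39 FREE]
malloc(12): first-fit scan over [0-39 FREE] -> 0

Answer: 0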